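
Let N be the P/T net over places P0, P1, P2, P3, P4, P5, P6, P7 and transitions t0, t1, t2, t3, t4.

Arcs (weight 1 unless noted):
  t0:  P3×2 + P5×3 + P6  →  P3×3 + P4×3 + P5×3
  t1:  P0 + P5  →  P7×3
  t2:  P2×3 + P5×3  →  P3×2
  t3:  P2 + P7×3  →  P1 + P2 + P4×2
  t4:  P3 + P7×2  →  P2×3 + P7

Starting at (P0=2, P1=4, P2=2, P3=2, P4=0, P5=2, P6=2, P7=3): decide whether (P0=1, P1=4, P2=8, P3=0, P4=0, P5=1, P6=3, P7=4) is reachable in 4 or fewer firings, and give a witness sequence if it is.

NO — not reachable within 4 firings

depth 0: 1 marking
depth 1: 4 markings reached so far
depth 2: 8 markings reached so far
depth 3: 13 markings reached so far
depth 4: 17 markings reached so far
target is not among the 17 markings reachable within 4 steps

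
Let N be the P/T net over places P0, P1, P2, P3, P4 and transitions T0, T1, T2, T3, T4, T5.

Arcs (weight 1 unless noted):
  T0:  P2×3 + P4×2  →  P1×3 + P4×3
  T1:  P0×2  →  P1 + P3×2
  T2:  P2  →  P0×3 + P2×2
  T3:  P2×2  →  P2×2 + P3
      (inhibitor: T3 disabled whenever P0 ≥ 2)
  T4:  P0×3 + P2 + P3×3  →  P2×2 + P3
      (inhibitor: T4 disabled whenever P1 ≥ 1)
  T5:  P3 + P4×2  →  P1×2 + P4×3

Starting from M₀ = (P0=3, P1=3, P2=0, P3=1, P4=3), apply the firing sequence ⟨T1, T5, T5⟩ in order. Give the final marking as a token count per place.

(P0=1, P1=8, P2=0, P3=1, P4=5)

step 1: fire T1:  (P0=3, P1=3, P2=0, P3=1, P4=3) → (P0=1, P1=4, P2=0, P3=3, P4=3)
step 2: fire T5:  (P0=1, P1=4, P2=0, P3=3, P4=3) → (P0=1, P1=6, P2=0, P3=2, P4=4)
step 3: fire T5:  (P0=1, P1=6, P2=0, P3=2, P4=4) → (P0=1, P1=8, P2=0, P3=1, P4=5)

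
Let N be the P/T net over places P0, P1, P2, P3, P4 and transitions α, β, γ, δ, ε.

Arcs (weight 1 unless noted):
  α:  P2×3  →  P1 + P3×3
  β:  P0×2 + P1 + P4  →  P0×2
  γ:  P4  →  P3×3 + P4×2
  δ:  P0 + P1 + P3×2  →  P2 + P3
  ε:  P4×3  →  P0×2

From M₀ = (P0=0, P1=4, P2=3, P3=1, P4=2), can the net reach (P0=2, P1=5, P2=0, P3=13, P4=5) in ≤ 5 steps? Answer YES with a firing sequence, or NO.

NO — not reachable within 5 firings

depth 0: 1 marking
depth 1: 3 markings reached so far
depth 2: 6 markings reached so far
depth 3: 11 markings reached so far
depth 4: 19 markings reached so far
depth 5: 30 markings reached so far
target is not among the 30 markings reachable within 5 steps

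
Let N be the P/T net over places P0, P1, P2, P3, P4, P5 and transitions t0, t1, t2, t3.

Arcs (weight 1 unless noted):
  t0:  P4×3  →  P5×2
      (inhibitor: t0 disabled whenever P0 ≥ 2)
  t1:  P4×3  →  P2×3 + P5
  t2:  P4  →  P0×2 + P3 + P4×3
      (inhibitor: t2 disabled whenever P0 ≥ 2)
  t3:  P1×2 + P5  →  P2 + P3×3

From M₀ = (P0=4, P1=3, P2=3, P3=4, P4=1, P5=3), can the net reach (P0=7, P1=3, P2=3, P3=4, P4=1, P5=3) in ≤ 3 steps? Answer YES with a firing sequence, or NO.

NO — not reachable within 3 firings

depth 0: 1 marking
depth 1: 2 markings reached so far
depth 2: 2 markings reached so far
(frontier empty at depth 2; search complete)
target is not among the 2 markings reachable within 3 steps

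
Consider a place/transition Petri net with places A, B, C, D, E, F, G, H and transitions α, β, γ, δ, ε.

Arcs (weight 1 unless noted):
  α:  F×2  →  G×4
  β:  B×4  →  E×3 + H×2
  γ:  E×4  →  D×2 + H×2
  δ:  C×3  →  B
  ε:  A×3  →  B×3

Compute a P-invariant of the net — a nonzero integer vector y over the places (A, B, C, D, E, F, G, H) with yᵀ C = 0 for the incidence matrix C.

Incidence matrix C (rows=places, cols=transitions):
        α    β    γ    δ    ε
    A   0    0    0    0   -3
    B   0   -4    0    1    3
    C   0    0    0   -3    0
    D   0    0    2    0    0
    E   0    3   -4    0    0
    F  -2    0    0    0    0
    G   4    0    0    0    0
    H   0    2    2    0    0

Candidate y = [3, 3, 1, 8, 4, 0, 0, 0]; check y·C column-wise:
  col α: 3·0 + 3·0 + 1·0 + 8·0 + 4·0 + 0·-2 + 0·4 = 0
  col β: 3·0 + 3·-4 + 1·0 + 8·0 + 4·3 + 0·2 = 0
  col γ: 3·0 + 3·0 + 1·0 + 8·2 + 4·-4 + 0·2 = 0
  col δ: 3·0 + 3·1 + 1·-3 + 8·0 + 4·0 = 0
  col ε: 3·-3 + 3·3 + 1·0 + 8·0 + 4·0 = 0

y = (A:3, B:3, C:1, D:8, E:4, F:0, G:0, H:0)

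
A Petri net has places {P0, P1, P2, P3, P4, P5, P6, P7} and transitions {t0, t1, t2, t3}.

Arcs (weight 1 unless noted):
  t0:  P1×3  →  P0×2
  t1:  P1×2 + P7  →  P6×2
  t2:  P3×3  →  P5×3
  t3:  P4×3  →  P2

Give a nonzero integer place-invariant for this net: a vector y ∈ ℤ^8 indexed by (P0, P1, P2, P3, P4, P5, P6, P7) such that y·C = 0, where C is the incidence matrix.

Incidence matrix C (rows=places, cols=transitions):
       t0   t1   t2   t3
   P0   2    0    0    0
   P1  -3   -2    0    0
   P2   0    0    0    1
   P3   0    0   -3    0
   P4   0    0    0   -3
   P5   0    0    3    0
   P6   0    2    0    0
   P7   0   -1    0    0

Candidate y = [0, 0, 3, 0, 1, 0, 0, 0]; check y·C column-wise:
  col t0: 0·2 + 0·-3 + 3·0 + 1·0 = 0
  col t1: 0·-2 + 3·0 + 1·0 + 0·2 + 0·-1 = 0
  col t2: 3·0 + 0·-3 + 1·0 + 0·3 = 0
  col t3: 3·1 + 1·-3 = 0

y = (P0:0, P1:0, P2:3, P3:0, P4:1, P5:0, P6:0, P7:0)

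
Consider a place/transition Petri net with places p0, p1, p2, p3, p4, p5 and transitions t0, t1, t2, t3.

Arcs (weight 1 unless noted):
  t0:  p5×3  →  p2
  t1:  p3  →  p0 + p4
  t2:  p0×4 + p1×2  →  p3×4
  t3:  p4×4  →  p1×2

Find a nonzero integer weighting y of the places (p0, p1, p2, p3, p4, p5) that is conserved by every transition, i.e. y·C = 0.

y = (p0:1, p1:0, p2:0, p3:1, p4:0, p5:0)

Incidence matrix C (rows=places, cols=transitions):
       t0   t1   t2   t3
   p0   0    1   -4    0
   p1   0    0   -2    2
   p2   1    0    0    0
   p3   0   -1    4    0
   p4   0    1    0   -4
   p5  -3    0    0    0

Candidate y = [1, 0, 0, 1, 0, 0]; check y·C column-wise:
  col t0: 1·0 + 0·1 + 1·0 + 0·-3 = 0
  col t1: 1·1 + 1·-1 + 0·1 = 0
  col t2: 1·-4 + 0·-2 + 1·4 = 0
  col t3: 1·0 + 0·2 + 1·0 + 0·-4 = 0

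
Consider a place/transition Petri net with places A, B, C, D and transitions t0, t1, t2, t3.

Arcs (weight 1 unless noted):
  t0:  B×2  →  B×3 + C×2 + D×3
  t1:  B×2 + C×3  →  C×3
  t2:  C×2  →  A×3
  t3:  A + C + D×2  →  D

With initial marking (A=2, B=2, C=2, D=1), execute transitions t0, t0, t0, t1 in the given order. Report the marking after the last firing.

step 1: fire t0:  (A=2, B=2, C=2, D=1) → (A=2, B=3, C=4, D=4)
step 2: fire t0:  (A=2, B=3, C=4, D=4) → (A=2, B=4, C=6, D=7)
step 3: fire t0:  (A=2, B=4, C=6, D=7) → (A=2, B=5, C=8, D=10)
step 4: fire t1:  (A=2, B=5, C=8, D=10) → (A=2, B=3, C=8, D=10)

(A=2, B=3, C=8, D=10)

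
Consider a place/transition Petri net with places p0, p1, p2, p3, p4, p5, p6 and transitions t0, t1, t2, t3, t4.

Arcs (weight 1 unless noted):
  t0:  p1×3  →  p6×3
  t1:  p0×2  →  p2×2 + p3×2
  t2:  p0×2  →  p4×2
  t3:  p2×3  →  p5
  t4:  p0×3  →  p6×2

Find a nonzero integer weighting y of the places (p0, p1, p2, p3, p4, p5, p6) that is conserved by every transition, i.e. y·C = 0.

y = (p0:0, p1:0, p2:1, p3:-1, p4:0, p5:3, p6:0)

Incidence matrix C (rows=places, cols=transitions):
       t0   t1   t2   t3   t4
   p0   0   -2   -2    0   -3
   p1  -3    0    0    0    0
   p2   0    2    0   -3    0
   p3   0    2    0    0    0
   p4   0    0    2    0    0
   p5   0    0    0    1    0
   p6   3    0    0    0    2

Candidate y = [0, 0, 1, -1, 0, 3, 0]; check y·C column-wise:
  col t0: 0·-3 + 1·0 + -1·0 + 3·0 + 0·3 = 0
  col t1: 0·-2 + 1·2 + -1·2 + 3·0 = 0
  col t2: 0·-2 + 1·0 + -1·0 + 0·2 + 3·0 = 0
  col t3: 1·-3 + -1·0 + 3·1 = 0
  col t4: 0·-3 + 1·0 + -1·0 + 3·0 + 0·2 = 0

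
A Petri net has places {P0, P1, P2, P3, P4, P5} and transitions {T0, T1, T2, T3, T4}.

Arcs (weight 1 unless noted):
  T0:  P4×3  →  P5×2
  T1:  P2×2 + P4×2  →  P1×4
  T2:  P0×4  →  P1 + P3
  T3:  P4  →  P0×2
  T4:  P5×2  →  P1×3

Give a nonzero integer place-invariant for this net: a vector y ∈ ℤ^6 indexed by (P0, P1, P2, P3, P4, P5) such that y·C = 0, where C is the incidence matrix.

y = (P0:1, P1:2, P2:2, P3:2, P4:2, P5:3)

Incidence matrix C (rows=places, cols=transitions):
       T0   T1   T2   T3   T4
   P0   0    0   -4    2    0
   P1   0    4    1    0    3
   P2   0   -2    0    0    0
   P3   0    0    1    0    0
   P4  -3   -2    0   -1    0
   P5   2    0    0    0   -2

Candidate y = [1, 2, 2, 2, 2, 3]; check y·C column-wise:
  col T0: 1·0 + 2·0 + 2·0 + 2·0 + 2·-3 + 3·2 = 0
  col T1: 1·0 + 2·4 + 2·-2 + 2·0 + 2·-2 + 3·0 = 0
  col T2: 1·-4 + 2·1 + 2·0 + 2·1 + 2·0 + 3·0 = 0
  col T3: 1·2 + 2·0 + 2·0 + 2·0 + 2·-1 + 3·0 = 0
  col T4: 1·0 + 2·3 + 2·0 + 2·0 + 2·0 + 3·-2 = 0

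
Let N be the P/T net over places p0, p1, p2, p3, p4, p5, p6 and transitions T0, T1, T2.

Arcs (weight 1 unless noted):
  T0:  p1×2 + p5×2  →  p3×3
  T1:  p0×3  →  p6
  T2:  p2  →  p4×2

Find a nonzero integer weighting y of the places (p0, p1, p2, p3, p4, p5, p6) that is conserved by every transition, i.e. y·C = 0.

Incidence matrix C (rows=places, cols=transitions):
       T0   T1   T2
   p0   0   -3    0
   p1  -2    0    0
   p2   0    0   -1
   p3   3    0    0
   p4   0    0    2
   p5  -2    0    0
   p6   0    1    0

Candidate y = [0, 3, 0, 2, 0, 0, 0]; check y·C column-wise:
  col T0: 3·-2 + 2·3 + 0·-2 = 0
  col T1: 0·-3 + 3·0 + 2·0 + 0·1 = 0
  col T2: 3·0 + 0·-1 + 2·0 + 0·2 = 0

y = (p0:0, p1:3, p2:0, p3:2, p4:0, p5:0, p6:0)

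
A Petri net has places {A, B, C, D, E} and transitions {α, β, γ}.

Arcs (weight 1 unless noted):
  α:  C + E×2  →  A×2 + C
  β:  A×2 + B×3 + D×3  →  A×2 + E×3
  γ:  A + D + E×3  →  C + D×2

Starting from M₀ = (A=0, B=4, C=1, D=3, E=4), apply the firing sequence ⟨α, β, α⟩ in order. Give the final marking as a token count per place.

step 1: fire α:  (A=0, B=4, C=1, D=3, E=4) → (A=2, B=4, C=1, D=3, E=2)
step 2: fire β:  (A=2, B=4, C=1, D=3, E=2) → (A=2, B=1, C=1, D=0, E=5)
step 3: fire α:  (A=2, B=1, C=1, D=0, E=5) → (A=4, B=1, C=1, D=0, E=3)

(A=4, B=1, C=1, D=0, E=3)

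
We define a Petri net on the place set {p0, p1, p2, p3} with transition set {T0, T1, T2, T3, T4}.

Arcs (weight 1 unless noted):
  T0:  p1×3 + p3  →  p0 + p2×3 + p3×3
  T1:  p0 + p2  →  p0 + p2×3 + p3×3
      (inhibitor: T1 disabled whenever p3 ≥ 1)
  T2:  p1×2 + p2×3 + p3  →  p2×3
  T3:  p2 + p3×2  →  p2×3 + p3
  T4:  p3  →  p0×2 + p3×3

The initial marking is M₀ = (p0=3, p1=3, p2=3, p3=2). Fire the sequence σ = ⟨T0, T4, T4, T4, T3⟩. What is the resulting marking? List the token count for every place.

step 1: fire T0:  (p0=3, p1=3, p2=3, p3=2) → (p0=4, p1=0, p2=6, p3=4)
step 2: fire T4:  (p0=4, p1=0, p2=6, p3=4) → (p0=6, p1=0, p2=6, p3=6)
step 3: fire T4:  (p0=6, p1=0, p2=6, p3=6) → (p0=8, p1=0, p2=6, p3=8)
step 4: fire T4:  (p0=8, p1=0, p2=6, p3=8) → (p0=10, p1=0, p2=6, p3=10)
step 5: fire T3:  (p0=10, p1=0, p2=6, p3=10) → (p0=10, p1=0, p2=8, p3=9)

(p0=10, p1=0, p2=8, p3=9)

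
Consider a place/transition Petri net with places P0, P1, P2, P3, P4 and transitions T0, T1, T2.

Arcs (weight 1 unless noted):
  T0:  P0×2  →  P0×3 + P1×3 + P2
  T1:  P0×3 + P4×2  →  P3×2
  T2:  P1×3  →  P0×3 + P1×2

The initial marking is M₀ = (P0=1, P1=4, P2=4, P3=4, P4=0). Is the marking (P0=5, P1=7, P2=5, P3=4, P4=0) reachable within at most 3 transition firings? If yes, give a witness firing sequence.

depth 0: 1 marking
depth 1: 2 markings reached so far
depth 2: 4 markings reached so far
depth 3: 6 markings reached so far
target is not among the 6 markings reachable within 3 steps

NO — not reachable within 3 firings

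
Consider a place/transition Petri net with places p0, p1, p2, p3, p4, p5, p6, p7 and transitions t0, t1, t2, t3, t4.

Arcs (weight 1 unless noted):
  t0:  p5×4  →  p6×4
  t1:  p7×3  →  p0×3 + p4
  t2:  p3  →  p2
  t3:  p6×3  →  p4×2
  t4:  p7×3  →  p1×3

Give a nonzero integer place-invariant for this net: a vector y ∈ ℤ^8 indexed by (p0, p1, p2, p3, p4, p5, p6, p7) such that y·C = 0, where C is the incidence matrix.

Incidence matrix C (rows=places, cols=transitions):
       t0   t1   t2   t3   t4
   p0   0    3    0    0    0
   p1   0    0    0    0    3
   p2   0    0    1    0    0
   p3   0    0   -1    0    0
   p4   0    1    0    2    0
   p5  -4    0    0    0    0
   p6   4    0    0   -3    0
   p7   0   -3    0    0   -3

Candidate y = [0, 0, 1, 1, 0, 0, 0, 0]; check y·C column-wise:
  col t0: 1·0 + 1·0 + 0·-4 + 0·4 = 0
  col t1: 0·3 + 1·0 + 1·0 + 0·1 + 0·-3 = 0
  col t2: 1·1 + 1·-1 = 0
  col t3: 1·0 + 1·0 + 0·2 + 0·-3 = 0
  col t4: 0·3 + 1·0 + 1·0 + 0·-3 = 0

y = (p0:0, p1:0, p2:1, p3:1, p4:0, p5:0, p6:0, p7:0)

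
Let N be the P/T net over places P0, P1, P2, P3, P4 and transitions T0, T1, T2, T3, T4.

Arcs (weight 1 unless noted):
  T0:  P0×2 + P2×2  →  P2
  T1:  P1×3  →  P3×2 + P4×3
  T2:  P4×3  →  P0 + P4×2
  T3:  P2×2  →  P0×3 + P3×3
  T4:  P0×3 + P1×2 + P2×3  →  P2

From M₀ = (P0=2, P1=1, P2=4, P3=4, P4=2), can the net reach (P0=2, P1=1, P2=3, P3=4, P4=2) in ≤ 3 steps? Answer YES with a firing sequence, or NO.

depth 0: 1 marking
depth 1: 3 markings reached so far
depth 2: 5 markings reached so far
depth 3: 5 markings reached so far
(frontier empty at depth 3; search complete)
target is not among the 5 markings reachable within 3 steps

NO — not reachable within 3 firings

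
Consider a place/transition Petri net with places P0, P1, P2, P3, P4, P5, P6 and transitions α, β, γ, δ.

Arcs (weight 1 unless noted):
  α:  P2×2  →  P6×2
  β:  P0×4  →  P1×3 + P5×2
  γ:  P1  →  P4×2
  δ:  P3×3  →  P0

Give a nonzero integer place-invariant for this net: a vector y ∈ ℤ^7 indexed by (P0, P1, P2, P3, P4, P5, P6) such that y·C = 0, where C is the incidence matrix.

y = (P0:3, P1:4, P2:0, P3:1, P4:2, P5:0, P6:0)

Incidence matrix C (rows=places, cols=transitions):
        α    β    γ    δ
   P0   0   -4    0    1
   P1   0    3   -1    0
   P2  -2    0    0    0
   P3   0    0    0   -3
   P4   0    0    2    0
   P5   0    2    0    0
   P6   2    0    0    0

Candidate y = [3, 4, 0, 1, 2, 0, 0]; check y·C column-wise:
  col α: 3·0 + 4·0 + 0·-2 + 1·0 + 2·0 + 0·2 = 0
  col β: 3·-4 + 4·3 + 1·0 + 2·0 + 0·2 = 0
  col γ: 3·0 + 4·-1 + 1·0 + 2·2 = 0
  col δ: 3·1 + 4·0 + 1·-3 + 2·0 = 0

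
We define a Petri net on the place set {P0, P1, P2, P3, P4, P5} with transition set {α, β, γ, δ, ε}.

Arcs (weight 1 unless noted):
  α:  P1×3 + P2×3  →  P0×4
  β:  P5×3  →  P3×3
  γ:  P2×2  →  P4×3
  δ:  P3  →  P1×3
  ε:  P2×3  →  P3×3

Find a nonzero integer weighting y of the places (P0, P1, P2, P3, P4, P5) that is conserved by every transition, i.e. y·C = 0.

y = (P0:3, P1:1, P2:3, P3:3, P4:2, P5:3)

Incidence matrix C (rows=places, cols=transitions):
        α    β    γ    δ    ε
   P0   4    0    0    0    0
   P1  -3    0    0    3    0
   P2  -3    0   -2    0   -3
   P3   0    3    0   -1    3
   P4   0    0    3    0    0
   P5   0   -3    0    0    0

Candidate y = [3, 1, 3, 3, 2, 3]; check y·C column-wise:
  col α: 3·4 + 1·-3 + 3·-3 + 3·0 + 2·0 + 3·0 = 0
  col β: 3·0 + 1·0 + 3·0 + 3·3 + 2·0 + 3·-3 = 0
  col γ: 3·0 + 1·0 + 3·-2 + 3·0 + 2·3 + 3·0 = 0
  col δ: 3·0 + 1·3 + 3·0 + 3·-1 + 2·0 + 3·0 = 0
  col ε: 3·0 + 1·0 + 3·-3 + 3·3 + 2·0 + 3·0 = 0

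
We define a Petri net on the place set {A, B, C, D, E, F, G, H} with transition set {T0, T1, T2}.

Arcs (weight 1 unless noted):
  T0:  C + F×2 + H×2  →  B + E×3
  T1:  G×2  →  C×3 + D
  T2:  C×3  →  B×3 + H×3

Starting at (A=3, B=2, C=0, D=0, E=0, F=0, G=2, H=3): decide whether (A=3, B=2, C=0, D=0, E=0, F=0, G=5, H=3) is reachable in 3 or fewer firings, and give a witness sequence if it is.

depth 0: 1 marking
depth 1: 2 markings reached so far
depth 2: 3 markings reached so far
depth 3: 3 markings reached so far
(frontier empty at depth 3; search complete)
target is not among the 3 markings reachable within 3 steps

NO — not reachable within 3 firings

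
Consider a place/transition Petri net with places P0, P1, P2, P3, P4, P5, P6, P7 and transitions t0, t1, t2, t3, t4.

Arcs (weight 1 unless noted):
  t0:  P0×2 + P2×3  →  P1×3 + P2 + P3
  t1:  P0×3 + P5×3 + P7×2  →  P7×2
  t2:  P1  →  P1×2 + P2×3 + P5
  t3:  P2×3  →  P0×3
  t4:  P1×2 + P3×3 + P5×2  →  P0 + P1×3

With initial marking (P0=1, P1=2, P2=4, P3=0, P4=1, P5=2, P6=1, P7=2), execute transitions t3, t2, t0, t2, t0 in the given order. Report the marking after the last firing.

(P0=0, P1=10, P2=3, P3=2, P4=1, P5=4, P6=1, P7=2)

step 1: fire t3:  (P0=1, P1=2, P2=4, P3=0, P4=1, P5=2, P6=1, P7=2) → (P0=4, P1=2, P2=1, P3=0, P4=1, P5=2, P6=1, P7=2)
step 2: fire t2:  (P0=4, P1=2, P2=1, P3=0, P4=1, P5=2, P6=1, P7=2) → (P0=4, P1=3, P2=4, P3=0, P4=1, P5=3, P6=1, P7=2)
step 3: fire t0:  (P0=4, P1=3, P2=4, P3=0, P4=1, P5=3, P6=1, P7=2) → (P0=2, P1=6, P2=2, P3=1, P4=1, P5=3, P6=1, P7=2)
step 4: fire t2:  (P0=2, P1=6, P2=2, P3=1, P4=1, P5=3, P6=1, P7=2) → (P0=2, P1=7, P2=5, P3=1, P4=1, P5=4, P6=1, P7=2)
step 5: fire t0:  (P0=2, P1=7, P2=5, P3=1, P4=1, P5=4, P6=1, P7=2) → (P0=0, P1=10, P2=3, P3=2, P4=1, P5=4, P6=1, P7=2)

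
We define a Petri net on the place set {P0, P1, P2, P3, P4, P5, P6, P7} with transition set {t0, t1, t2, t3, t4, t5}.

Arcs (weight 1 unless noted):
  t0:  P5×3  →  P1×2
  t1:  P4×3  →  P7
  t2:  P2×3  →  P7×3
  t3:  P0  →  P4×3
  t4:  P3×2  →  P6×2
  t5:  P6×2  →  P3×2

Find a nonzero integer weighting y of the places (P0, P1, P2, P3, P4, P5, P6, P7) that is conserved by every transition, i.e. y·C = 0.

y = (P0:0, P1:3, P2:0, P3:0, P4:0, P5:2, P6:0, P7:0)

Incidence matrix C (rows=places, cols=transitions):
       t0   t1   t2   t3   t4   t5
   P0   0    0    0   -1    0    0
   P1   2    0    0    0    0    0
   P2   0    0   -3    0    0    0
   P3   0    0    0    0   -2    2
   P4   0   -3    0    3    0    0
   P5  -3    0    0    0    0    0
   P6   0    0    0    0    2   -2
   P7   0    1    3    0    0    0

Candidate y = [0, 3, 0, 0, 0, 2, 0, 0]; check y·C column-wise:
  col t0: 3·2 + 2·-3 = 0
  col t1: 3·0 + 0·-3 + 2·0 + 0·1 = 0
  col t2: 3·0 + 0·-3 + 2·0 + 0·3 = 0
  col t3: 0·-1 + 3·0 + 0·3 + 2·0 = 0
  col t4: 3·0 + 0·-2 + 2·0 + 0·2 = 0
  col t5: 3·0 + 0·2 + 2·0 + 0·-2 = 0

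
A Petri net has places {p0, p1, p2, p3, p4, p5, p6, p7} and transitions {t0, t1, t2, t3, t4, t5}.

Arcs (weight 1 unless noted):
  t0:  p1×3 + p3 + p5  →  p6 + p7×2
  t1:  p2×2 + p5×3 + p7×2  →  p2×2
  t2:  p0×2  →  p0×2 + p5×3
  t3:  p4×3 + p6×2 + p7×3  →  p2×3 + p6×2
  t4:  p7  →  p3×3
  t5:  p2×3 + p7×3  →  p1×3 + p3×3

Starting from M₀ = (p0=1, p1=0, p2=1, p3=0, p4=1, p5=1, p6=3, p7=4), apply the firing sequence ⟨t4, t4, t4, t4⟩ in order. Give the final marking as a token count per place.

step 1: fire t4:  (p0=1, p1=0, p2=1, p3=0, p4=1, p5=1, p6=3, p7=4) → (p0=1, p1=0, p2=1, p3=3, p4=1, p5=1, p6=3, p7=3)
step 2: fire t4:  (p0=1, p1=0, p2=1, p3=3, p4=1, p5=1, p6=3, p7=3) → (p0=1, p1=0, p2=1, p3=6, p4=1, p5=1, p6=3, p7=2)
step 3: fire t4:  (p0=1, p1=0, p2=1, p3=6, p4=1, p5=1, p6=3, p7=2) → (p0=1, p1=0, p2=1, p3=9, p4=1, p5=1, p6=3, p7=1)
step 4: fire t4:  (p0=1, p1=0, p2=1, p3=9, p4=1, p5=1, p6=3, p7=1) → (p0=1, p1=0, p2=1, p3=12, p4=1, p5=1, p6=3, p7=0)

(p0=1, p1=0, p2=1, p3=12, p4=1, p5=1, p6=3, p7=0)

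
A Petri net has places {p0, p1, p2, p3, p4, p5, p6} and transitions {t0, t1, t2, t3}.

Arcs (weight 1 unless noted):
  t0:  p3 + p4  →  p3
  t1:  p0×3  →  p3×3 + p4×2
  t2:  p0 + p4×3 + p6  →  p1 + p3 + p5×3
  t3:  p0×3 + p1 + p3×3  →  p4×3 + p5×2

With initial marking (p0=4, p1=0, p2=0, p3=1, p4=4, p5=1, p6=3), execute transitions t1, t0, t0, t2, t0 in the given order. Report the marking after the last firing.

step 1: fire t1:  (p0=4, p1=0, p2=0, p3=1, p4=4, p5=1, p6=3) → (p0=1, p1=0, p2=0, p3=4, p4=6, p5=1, p6=3)
step 2: fire t0:  (p0=1, p1=0, p2=0, p3=4, p4=6, p5=1, p6=3) → (p0=1, p1=0, p2=0, p3=4, p4=5, p5=1, p6=3)
step 3: fire t0:  (p0=1, p1=0, p2=0, p3=4, p4=5, p5=1, p6=3) → (p0=1, p1=0, p2=0, p3=4, p4=4, p5=1, p6=3)
step 4: fire t2:  (p0=1, p1=0, p2=0, p3=4, p4=4, p5=1, p6=3) → (p0=0, p1=1, p2=0, p3=5, p4=1, p5=4, p6=2)
step 5: fire t0:  (p0=0, p1=1, p2=0, p3=5, p4=1, p5=4, p6=2) → (p0=0, p1=1, p2=0, p3=5, p4=0, p5=4, p6=2)

(p0=0, p1=1, p2=0, p3=5, p4=0, p5=4, p6=2)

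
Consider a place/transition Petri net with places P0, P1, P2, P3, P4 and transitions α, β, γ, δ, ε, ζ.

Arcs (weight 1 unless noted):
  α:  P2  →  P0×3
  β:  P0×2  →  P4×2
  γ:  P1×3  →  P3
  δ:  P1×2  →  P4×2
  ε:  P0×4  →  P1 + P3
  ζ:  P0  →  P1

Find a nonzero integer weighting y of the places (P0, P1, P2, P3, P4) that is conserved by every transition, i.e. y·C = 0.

y = (P0:1, P1:1, P2:3, P3:3, P4:1)

Incidence matrix C (rows=places, cols=transitions):
        α    β    γ    δ    ε    ζ
   P0   3   -2    0    0   -4   -1
   P1   0    0   -3   -2    1    1
   P2  -1    0    0    0    0    0
   P3   0    0    1    0    1    0
   P4   0    2    0    2    0    0

Candidate y = [1, 1, 3, 3, 1]; check y·C column-wise:
  col α: 1·3 + 1·0 + 3·-1 + 3·0 + 1·0 = 0
  col β: 1·-2 + 1·0 + 3·0 + 3·0 + 1·2 = 0
  col γ: 1·0 + 1·-3 + 3·0 + 3·1 + 1·0 = 0
  col δ: 1·0 + 1·-2 + 3·0 + 3·0 + 1·2 = 0
  col ε: 1·-4 + 1·1 + 3·0 + 3·1 + 1·0 = 0
  col ζ: 1·-1 + 1·1 + 3·0 + 3·0 + 1·0 = 0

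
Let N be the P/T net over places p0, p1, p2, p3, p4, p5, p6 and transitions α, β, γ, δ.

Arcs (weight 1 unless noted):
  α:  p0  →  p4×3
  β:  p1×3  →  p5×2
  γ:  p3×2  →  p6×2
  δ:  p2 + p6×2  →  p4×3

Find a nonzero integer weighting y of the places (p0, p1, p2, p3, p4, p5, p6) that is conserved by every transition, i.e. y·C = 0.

y = (p0:3, p1:0, p2:3, p3:0, p4:1, p5:0, p6:0)

Incidence matrix C (rows=places, cols=transitions):
        α    β    γ    δ
   p0  -1    0    0    0
   p1   0   -3    0    0
   p2   0    0    0   -1
   p3   0    0   -2    0
   p4   3    0    0    3
   p5   0    2    0    0
   p6   0    0    2   -2

Candidate y = [3, 0, 3, 0, 1, 0, 0]; check y·C column-wise:
  col α: 3·-1 + 3·0 + 1·3 = 0
  col β: 3·0 + 0·-3 + 3·0 + 1·0 + 0·2 = 0
  col γ: 3·0 + 3·0 + 0·-2 + 1·0 + 0·2 = 0
  col δ: 3·0 + 3·-1 + 1·3 + 0·-2 = 0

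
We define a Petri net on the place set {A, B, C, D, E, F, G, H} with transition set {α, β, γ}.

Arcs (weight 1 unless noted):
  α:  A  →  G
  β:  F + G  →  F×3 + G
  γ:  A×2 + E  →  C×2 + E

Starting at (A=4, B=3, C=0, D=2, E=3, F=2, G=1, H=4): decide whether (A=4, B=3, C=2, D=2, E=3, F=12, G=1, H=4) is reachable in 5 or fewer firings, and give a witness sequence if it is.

NO — not reachable within 5 firings

depth 0: 1 marking
depth 1: 4 markings reached so far
depth 2: 10 markings reached so far
depth 3: 18 markings reached so far
depth 4: 27 markings reached so far
depth 5: 36 markings reached so far
target is not among the 36 markings reachable within 5 steps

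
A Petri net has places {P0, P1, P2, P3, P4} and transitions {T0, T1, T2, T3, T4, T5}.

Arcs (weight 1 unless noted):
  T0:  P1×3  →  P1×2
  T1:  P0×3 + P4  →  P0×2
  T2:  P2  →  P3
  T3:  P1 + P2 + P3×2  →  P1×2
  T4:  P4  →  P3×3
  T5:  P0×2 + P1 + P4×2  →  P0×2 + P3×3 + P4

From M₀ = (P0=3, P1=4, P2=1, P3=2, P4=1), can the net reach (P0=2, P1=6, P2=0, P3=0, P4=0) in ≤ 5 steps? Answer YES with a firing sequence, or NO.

NO — not reachable within 5 firings

depth 0: 1 marking
depth 1: 6 markings reached so far
depth 2: 15 markings reached so far
depth 3: 23 markings reached so far
depth 4: 28 markings reached so far
depth 5: 30 markings reached so far
target is not among the 30 markings reachable within 5 steps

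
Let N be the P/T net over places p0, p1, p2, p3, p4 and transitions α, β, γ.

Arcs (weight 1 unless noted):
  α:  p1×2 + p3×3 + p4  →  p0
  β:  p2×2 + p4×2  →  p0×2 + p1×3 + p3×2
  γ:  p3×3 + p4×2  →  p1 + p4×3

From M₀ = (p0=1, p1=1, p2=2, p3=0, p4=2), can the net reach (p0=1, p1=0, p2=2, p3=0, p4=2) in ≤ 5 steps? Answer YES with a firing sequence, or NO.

depth 0: 1 marking
depth 1: 2 markings reached so far
depth 2: 2 markings reached so far
(frontier empty at depth 2; search complete)
target is not among the 2 markings reachable within 5 steps

NO — not reachable within 5 firings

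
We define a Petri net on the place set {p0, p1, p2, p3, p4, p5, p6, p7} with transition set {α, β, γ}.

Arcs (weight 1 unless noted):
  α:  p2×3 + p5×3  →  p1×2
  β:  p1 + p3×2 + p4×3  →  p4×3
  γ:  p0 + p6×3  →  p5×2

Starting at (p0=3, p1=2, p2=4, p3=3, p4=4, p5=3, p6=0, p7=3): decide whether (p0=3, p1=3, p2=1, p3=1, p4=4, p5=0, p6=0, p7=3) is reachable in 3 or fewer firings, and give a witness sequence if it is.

YES — reachable via ⟨α, β⟩ (2 firings)

step 1: fire α:  (p0=3, p1=2, p2=4, p3=3, p4=4, p5=3, p6=0, p7=3) → (p0=3, p1=4, p2=1, p3=3, p4=4, p5=0, p6=0, p7=3)
step 2: fire β:  (p0=3, p1=4, p2=1, p3=3, p4=4, p5=0, p6=0, p7=3) → (p0=3, p1=3, p2=1, p3=1, p4=4, p5=0, p6=0, p7=3)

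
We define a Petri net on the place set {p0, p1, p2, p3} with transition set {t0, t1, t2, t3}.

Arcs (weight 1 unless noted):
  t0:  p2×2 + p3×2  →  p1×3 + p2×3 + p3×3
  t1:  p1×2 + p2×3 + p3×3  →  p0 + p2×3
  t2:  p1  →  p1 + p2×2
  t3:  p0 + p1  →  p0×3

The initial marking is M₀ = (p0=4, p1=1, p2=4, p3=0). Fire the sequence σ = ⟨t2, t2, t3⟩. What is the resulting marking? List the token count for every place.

(p0=6, p1=0, p2=8, p3=0)

step 1: fire t2:  (p0=4, p1=1, p2=4, p3=0) → (p0=4, p1=1, p2=6, p3=0)
step 2: fire t2:  (p0=4, p1=1, p2=6, p3=0) → (p0=4, p1=1, p2=8, p3=0)
step 3: fire t3:  (p0=4, p1=1, p2=8, p3=0) → (p0=6, p1=0, p2=8, p3=0)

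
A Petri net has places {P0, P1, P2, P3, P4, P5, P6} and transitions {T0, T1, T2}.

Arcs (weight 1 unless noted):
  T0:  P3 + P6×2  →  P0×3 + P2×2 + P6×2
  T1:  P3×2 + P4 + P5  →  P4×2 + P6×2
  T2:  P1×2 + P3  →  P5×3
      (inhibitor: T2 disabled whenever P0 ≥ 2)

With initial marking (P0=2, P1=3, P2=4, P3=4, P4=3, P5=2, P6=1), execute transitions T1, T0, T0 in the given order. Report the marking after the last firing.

step 1: fire T1:  (P0=2, P1=3, P2=4, P3=4, P4=3, P5=2, P6=1) → (P0=2, P1=3, P2=4, P3=2, P4=4, P5=1, P6=3)
step 2: fire T0:  (P0=2, P1=3, P2=4, P3=2, P4=4, P5=1, P6=3) → (P0=5, P1=3, P2=6, P3=1, P4=4, P5=1, P6=3)
step 3: fire T0:  (P0=5, P1=3, P2=6, P3=1, P4=4, P5=1, P6=3) → (P0=8, P1=3, P2=8, P3=0, P4=4, P5=1, P6=3)

(P0=8, P1=3, P2=8, P3=0, P4=4, P5=1, P6=3)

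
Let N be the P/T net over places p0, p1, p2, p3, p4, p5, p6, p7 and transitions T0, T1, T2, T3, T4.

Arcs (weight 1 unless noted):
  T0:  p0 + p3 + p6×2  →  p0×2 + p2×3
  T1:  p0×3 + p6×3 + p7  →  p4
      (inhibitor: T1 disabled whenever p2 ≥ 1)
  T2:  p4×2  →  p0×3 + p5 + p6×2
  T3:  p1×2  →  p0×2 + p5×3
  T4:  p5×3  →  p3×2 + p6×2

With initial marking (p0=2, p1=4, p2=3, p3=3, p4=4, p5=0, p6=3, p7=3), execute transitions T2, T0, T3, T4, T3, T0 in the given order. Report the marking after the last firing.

(p0=11, p1=0, p2=9, p3=3, p4=2, p5=4, p6=3, p7=3)

step 1: fire T2:  (p0=2, p1=4, p2=3, p3=3, p4=4, p5=0, p6=3, p7=3) → (p0=5, p1=4, p2=3, p3=3, p4=2, p5=1, p6=5, p7=3)
step 2: fire T0:  (p0=5, p1=4, p2=3, p3=3, p4=2, p5=1, p6=5, p7=3) → (p0=6, p1=4, p2=6, p3=2, p4=2, p5=1, p6=3, p7=3)
step 3: fire T3:  (p0=6, p1=4, p2=6, p3=2, p4=2, p5=1, p6=3, p7=3) → (p0=8, p1=2, p2=6, p3=2, p4=2, p5=4, p6=3, p7=3)
step 4: fire T4:  (p0=8, p1=2, p2=6, p3=2, p4=2, p5=4, p6=3, p7=3) → (p0=8, p1=2, p2=6, p3=4, p4=2, p5=1, p6=5, p7=3)
step 5: fire T3:  (p0=8, p1=2, p2=6, p3=4, p4=2, p5=1, p6=5, p7=3) → (p0=10, p1=0, p2=6, p3=4, p4=2, p5=4, p6=5, p7=3)
step 6: fire T0:  (p0=10, p1=0, p2=6, p3=4, p4=2, p5=4, p6=5, p7=3) → (p0=11, p1=0, p2=9, p3=3, p4=2, p5=4, p6=3, p7=3)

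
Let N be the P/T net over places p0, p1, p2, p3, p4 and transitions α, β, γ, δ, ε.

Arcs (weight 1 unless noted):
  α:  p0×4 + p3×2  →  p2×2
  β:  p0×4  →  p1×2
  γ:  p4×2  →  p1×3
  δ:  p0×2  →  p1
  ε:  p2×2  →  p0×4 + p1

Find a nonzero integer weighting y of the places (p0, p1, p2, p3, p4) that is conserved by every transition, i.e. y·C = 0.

y = (p0:1, p1:2, p2:3, p3:1, p4:3)

Incidence matrix C (rows=places, cols=transitions):
        α    β    γ    δ    ε
   p0  -4   -4    0   -2    4
   p1   0    2    3    1    1
   p2   2    0    0    0   -2
   p3  -2    0    0    0    0
   p4   0    0   -2    0    0

Candidate y = [1, 2, 3, 1, 3]; check y·C column-wise:
  col α: 1·-4 + 2·0 + 3·2 + 1·-2 + 3·0 = 0
  col β: 1·-4 + 2·2 + 3·0 + 1·0 + 3·0 = 0
  col γ: 1·0 + 2·3 + 3·0 + 1·0 + 3·-2 = 0
  col δ: 1·-2 + 2·1 + 3·0 + 1·0 + 3·0 = 0
  col ε: 1·4 + 2·1 + 3·-2 + 1·0 + 3·0 = 0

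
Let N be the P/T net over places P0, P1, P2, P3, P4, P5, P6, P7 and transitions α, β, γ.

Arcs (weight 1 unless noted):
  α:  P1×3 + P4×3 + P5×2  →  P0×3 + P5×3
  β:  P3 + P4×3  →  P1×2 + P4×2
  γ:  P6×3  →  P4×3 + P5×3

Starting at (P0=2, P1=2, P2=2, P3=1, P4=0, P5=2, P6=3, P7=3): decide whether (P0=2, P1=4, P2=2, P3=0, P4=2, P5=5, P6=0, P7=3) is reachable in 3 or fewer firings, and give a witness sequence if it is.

step 1: fire γ:  (P0=2, P1=2, P2=2, P3=1, P4=0, P5=2, P6=3, P7=3) → (P0=2, P1=2, P2=2, P3=1, P4=3, P5=5, P6=0, P7=3)
step 2: fire β:  (P0=2, P1=2, P2=2, P3=1, P4=3, P5=5, P6=0, P7=3) → (P0=2, P1=4, P2=2, P3=0, P4=2, P5=5, P6=0, P7=3)

YES — reachable via ⟨γ, β⟩ (2 firings)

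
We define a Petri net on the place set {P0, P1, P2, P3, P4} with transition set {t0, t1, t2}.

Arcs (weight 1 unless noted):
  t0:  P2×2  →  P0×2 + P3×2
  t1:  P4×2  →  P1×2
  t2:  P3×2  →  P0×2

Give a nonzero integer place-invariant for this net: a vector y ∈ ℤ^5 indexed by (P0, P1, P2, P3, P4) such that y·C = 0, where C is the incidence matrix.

Incidence matrix C (rows=places, cols=transitions):
       t0   t1   t2
   P0   2    0    2
   P1   0    2    0
   P2  -2    0    0
   P3   2    0   -2
   P4   0   -2    0

Candidate y = [1, 0, 2, 1, 0]; check y·C column-wise:
  col t0: 1·2 + 2·-2 + 1·2 = 0
  col t1: 1·0 + 0·2 + 2·0 + 1·0 + 0·-2 = 0
  col t2: 1·2 + 2·0 + 1·-2 = 0

y = (P0:1, P1:0, P2:2, P3:1, P4:0)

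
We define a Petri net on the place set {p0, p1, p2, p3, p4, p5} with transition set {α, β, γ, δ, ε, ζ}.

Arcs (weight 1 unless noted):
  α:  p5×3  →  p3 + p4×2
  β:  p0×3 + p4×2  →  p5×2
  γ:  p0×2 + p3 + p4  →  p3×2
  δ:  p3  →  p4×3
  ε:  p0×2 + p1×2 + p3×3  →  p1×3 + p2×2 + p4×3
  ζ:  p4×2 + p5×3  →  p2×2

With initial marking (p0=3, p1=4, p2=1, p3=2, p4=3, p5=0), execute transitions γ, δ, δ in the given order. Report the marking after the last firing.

(p0=1, p1=4, p2=1, p3=1, p4=8, p5=0)

step 1: fire γ:  (p0=3, p1=4, p2=1, p3=2, p4=3, p5=0) → (p0=1, p1=4, p2=1, p3=3, p4=2, p5=0)
step 2: fire δ:  (p0=1, p1=4, p2=1, p3=3, p4=2, p5=0) → (p0=1, p1=4, p2=1, p3=2, p4=5, p5=0)
step 3: fire δ:  (p0=1, p1=4, p2=1, p3=2, p4=5, p5=0) → (p0=1, p1=4, p2=1, p3=1, p4=8, p5=0)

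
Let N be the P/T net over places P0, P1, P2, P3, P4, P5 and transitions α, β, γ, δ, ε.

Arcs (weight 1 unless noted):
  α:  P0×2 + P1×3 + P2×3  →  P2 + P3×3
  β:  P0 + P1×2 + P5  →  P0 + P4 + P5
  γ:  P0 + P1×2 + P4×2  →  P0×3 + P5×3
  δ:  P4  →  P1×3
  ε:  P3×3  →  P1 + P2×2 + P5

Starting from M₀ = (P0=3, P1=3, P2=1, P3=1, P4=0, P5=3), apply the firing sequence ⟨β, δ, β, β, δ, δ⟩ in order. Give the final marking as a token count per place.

step 1: fire β:  (P0=3, P1=3, P2=1, P3=1, P4=0, P5=3) → (P0=3, P1=1, P2=1, P3=1, P4=1, P5=3)
step 2: fire δ:  (P0=3, P1=1, P2=1, P3=1, P4=1, P5=3) → (P0=3, P1=4, P2=1, P3=1, P4=0, P5=3)
step 3: fire β:  (P0=3, P1=4, P2=1, P3=1, P4=0, P5=3) → (P0=3, P1=2, P2=1, P3=1, P4=1, P5=3)
step 4: fire β:  (P0=3, P1=2, P2=1, P3=1, P4=1, P5=3) → (P0=3, P1=0, P2=1, P3=1, P4=2, P5=3)
step 5: fire δ:  (P0=3, P1=0, P2=1, P3=1, P4=2, P5=3) → (P0=3, P1=3, P2=1, P3=1, P4=1, P5=3)
step 6: fire δ:  (P0=3, P1=3, P2=1, P3=1, P4=1, P5=3) → (P0=3, P1=6, P2=1, P3=1, P4=0, P5=3)

(P0=3, P1=6, P2=1, P3=1, P4=0, P5=3)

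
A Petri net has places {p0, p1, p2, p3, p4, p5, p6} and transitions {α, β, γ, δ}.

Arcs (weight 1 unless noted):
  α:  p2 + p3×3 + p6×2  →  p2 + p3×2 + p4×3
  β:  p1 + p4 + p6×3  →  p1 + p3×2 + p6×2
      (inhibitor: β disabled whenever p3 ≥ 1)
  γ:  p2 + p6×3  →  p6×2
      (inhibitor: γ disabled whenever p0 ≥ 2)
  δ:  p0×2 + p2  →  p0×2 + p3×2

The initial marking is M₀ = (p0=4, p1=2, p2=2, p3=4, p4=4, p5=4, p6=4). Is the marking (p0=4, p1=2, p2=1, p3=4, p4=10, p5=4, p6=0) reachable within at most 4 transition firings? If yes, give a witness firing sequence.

step 1: fire α:  (p0=4, p1=2, p2=2, p3=4, p4=4, p5=4, p6=4) → (p0=4, p1=2, p2=2, p3=3, p4=7, p5=4, p6=2)
step 2: fire α:  (p0=4, p1=2, p2=2, p3=3, p4=7, p5=4, p6=2) → (p0=4, p1=2, p2=2, p3=2, p4=10, p5=4, p6=0)
step 3: fire δ:  (p0=4, p1=2, p2=2, p3=2, p4=10, p5=4, p6=0) → (p0=4, p1=2, p2=1, p3=4, p4=10, p5=4, p6=0)

YES — reachable via ⟨α, α, δ⟩ (3 firings)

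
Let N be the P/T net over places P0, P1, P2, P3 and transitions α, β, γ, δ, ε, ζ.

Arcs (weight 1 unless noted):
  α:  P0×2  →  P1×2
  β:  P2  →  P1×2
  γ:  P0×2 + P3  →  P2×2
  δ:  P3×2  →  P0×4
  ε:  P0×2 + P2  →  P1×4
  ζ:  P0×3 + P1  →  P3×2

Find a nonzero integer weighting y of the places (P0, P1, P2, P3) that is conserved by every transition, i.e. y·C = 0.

y = (P0:1, P1:1, P2:2, P3:2)

Incidence matrix C (rows=places, cols=transitions):
        α    β    γ    δ    ε    ζ
   P0  -2    0   -2    4   -2   -3
   P1   2    2    0    0    4   -1
   P2   0   -1    2    0   -1    0
   P3   0    0   -1   -2    0    2

Candidate y = [1, 1, 2, 2]; check y·C column-wise:
  col α: 1·-2 + 1·2 + 2·0 + 2·0 = 0
  col β: 1·0 + 1·2 + 2·-1 + 2·0 = 0
  col γ: 1·-2 + 1·0 + 2·2 + 2·-1 = 0
  col δ: 1·4 + 1·0 + 2·0 + 2·-2 = 0
  col ε: 1·-2 + 1·4 + 2·-1 + 2·0 = 0
  col ζ: 1·-3 + 1·-1 + 2·0 + 2·2 = 0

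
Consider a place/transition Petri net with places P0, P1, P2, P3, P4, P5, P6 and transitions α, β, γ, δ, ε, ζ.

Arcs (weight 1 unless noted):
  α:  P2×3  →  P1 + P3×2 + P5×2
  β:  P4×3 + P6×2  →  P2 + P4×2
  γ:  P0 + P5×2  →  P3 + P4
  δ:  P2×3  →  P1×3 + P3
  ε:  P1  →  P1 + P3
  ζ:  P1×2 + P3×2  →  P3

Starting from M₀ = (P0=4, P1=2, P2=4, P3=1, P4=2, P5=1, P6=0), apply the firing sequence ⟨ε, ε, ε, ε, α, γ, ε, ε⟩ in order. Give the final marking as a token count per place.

step 1: fire ε:  (P0=4, P1=2, P2=4, P3=1, P4=2, P5=1, P6=0) → (P0=4, P1=2, P2=4, P3=2, P4=2, P5=1, P6=0)
step 2: fire ε:  (P0=4, P1=2, P2=4, P3=2, P4=2, P5=1, P6=0) → (P0=4, P1=2, P2=4, P3=3, P4=2, P5=1, P6=0)
step 3: fire ε:  (P0=4, P1=2, P2=4, P3=3, P4=2, P5=1, P6=0) → (P0=4, P1=2, P2=4, P3=4, P4=2, P5=1, P6=0)
step 4: fire ε:  (P0=4, P1=2, P2=4, P3=4, P4=2, P5=1, P6=0) → (P0=4, P1=2, P2=4, P3=5, P4=2, P5=1, P6=0)
step 5: fire α:  (P0=4, P1=2, P2=4, P3=5, P4=2, P5=1, P6=0) → (P0=4, P1=3, P2=1, P3=7, P4=2, P5=3, P6=0)
step 6: fire γ:  (P0=4, P1=3, P2=1, P3=7, P4=2, P5=3, P6=0) → (P0=3, P1=3, P2=1, P3=8, P4=3, P5=1, P6=0)
step 7: fire ε:  (P0=3, P1=3, P2=1, P3=8, P4=3, P5=1, P6=0) → (P0=3, P1=3, P2=1, P3=9, P4=3, P5=1, P6=0)
step 8: fire ε:  (P0=3, P1=3, P2=1, P3=9, P4=3, P5=1, P6=0) → (P0=3, P1=3, P2=1, P3=10, P4=3, P5=1, P6=0)

(P0=3, P1=3, P2=1, P3=10, P4=3, P5=1, P6=0)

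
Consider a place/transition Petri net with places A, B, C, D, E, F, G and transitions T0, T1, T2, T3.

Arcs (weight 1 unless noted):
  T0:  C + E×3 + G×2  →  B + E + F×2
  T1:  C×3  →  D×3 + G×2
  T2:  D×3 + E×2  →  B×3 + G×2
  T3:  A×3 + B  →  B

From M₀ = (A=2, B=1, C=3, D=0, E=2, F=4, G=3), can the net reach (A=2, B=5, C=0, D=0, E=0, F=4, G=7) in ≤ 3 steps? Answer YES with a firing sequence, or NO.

NO — not reachable within 3 firings

depth 0: 1 marking
depth 1: 2 markings reached so far
depth 2: 3 markings reached so far
depth 3: 3 markings reached so far
(frontier empty at depth 3; search complete)
target is not among the 3 markings reachable within 3 steps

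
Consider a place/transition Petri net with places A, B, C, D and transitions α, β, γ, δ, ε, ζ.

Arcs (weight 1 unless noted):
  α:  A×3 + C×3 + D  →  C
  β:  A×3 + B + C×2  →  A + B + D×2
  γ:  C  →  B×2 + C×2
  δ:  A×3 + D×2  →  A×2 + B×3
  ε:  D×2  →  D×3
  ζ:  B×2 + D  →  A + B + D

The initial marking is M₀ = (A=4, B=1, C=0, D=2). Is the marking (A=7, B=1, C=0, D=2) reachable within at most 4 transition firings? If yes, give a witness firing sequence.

depth 0: 1 marking
depth 1: 3 markings reached so far
depth 2: 5 markings reached so far
depth 3: 8 markings reached so far
depth 4: 13 markings reached so far
target is not among the 13 markings reachable within 4 steps

NO — not reachable within 4 firings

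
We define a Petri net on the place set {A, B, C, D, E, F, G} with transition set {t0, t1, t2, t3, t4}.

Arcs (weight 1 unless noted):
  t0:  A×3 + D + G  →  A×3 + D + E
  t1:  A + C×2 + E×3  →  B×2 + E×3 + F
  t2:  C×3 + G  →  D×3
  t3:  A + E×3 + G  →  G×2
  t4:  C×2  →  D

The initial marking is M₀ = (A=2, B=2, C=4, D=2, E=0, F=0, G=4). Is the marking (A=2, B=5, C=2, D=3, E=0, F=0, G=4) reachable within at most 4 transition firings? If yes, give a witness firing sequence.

NO — not reachable within 4 firings

depth 0: 1 marking
depth 1: 3 markings reached so far
depth 2: 4 markings reached so far
depth 3: 4 markings reached so far
(frontier empty at depth 3; search complete)
target is not among the 4 markings reachable within 4 steps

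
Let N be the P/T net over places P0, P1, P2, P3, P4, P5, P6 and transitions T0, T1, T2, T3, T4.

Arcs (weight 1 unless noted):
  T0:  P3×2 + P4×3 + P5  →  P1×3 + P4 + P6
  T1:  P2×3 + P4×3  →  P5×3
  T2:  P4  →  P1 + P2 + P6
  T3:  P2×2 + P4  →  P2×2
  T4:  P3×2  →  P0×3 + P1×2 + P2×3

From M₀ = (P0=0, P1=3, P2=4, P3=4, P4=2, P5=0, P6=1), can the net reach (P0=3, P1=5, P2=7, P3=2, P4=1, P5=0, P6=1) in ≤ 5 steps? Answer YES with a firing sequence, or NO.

step 1: fire T3:  (P0=0, P1=3, P2=4, P3=4, P4=2, P5=0, P6=1) → (P0=0, P1=3, P2=4, P3=4, P4=1, P5=0, P6=1)
step 2: fire T4:  (P0=0, P1=3, P2=4, P3=4, P4=1, P5=0, P6=1) → (P0=3, P1=5, P2=7, P3=2, P4=1, P5=0, P6=1)

YES — reachable via ⟨T3, T4⟩ (2 firings)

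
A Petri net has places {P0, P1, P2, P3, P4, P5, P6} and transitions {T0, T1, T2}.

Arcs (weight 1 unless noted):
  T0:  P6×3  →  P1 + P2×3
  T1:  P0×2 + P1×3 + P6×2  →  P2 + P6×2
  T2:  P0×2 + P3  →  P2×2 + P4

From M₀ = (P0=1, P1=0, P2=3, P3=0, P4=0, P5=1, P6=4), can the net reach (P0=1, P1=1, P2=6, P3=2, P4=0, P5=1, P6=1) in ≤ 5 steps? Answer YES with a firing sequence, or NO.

NO — not reachable within 5 firings

depth 0: 1 marking
depth 1: 2 markings reached so far
depth 2: 2 markings reached so far
(frontier empty at depth 2; search complete)
target is not among the 2 markings reachable within 5 steps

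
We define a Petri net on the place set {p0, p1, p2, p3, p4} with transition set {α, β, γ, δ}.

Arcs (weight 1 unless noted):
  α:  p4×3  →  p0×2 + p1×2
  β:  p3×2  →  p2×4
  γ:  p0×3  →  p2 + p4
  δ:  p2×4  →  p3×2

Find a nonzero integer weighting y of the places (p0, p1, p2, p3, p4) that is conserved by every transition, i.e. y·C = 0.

Incidence matrix C (rows=places, cols=transitions):
        α    β    γ    δ
   p0   2    0   -3    0
   p1   2    0    0    0
   p2   0    4    1   -4
   p3   0   -2    0    2
   p4  -3    0    1    0

Candidate y = [1, -1, 3, 6, 0]; check y·C column-wise:
  col α: 1·2 + -1·2 + 3·0 + 6·0 + 0·-3 = 0
  col β: 1·0 + -1·0 + 3·4 + 6·-2 = 0
  col γ: 1·-3 + -1·0 + 3·1 + 6·0 + 0·1 = 0
  col δ: 1·0 + -1·0 + 3·-4 + 6·2 = 0

y = (p0:1, p1:-1, p2:3, p3:6, p4:0)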